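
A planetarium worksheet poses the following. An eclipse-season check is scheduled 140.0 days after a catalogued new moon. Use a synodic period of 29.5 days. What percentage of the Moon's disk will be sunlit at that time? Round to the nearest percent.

Reduce mod P: 140.0 − 4×29.5 = 22.00 d into the current lunation.
The Moon has covered 22.00/29.5 of its cycle, so θ ≈ 360° × 22.00/29.5 = 268.5°.
cos 268.5° = (-0.027), so f = (1 − (-0.027))/2 = 0.513, so 51%.

51%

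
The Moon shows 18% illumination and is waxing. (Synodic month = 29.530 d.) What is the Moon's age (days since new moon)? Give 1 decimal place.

4.1 days

cos θ = 1 − 2f = 0.640, giving a principal value of 50.2°.
The Moon is waxing (0°–180°), so θ = 50.2° directly.
Age = 29.530 × 50.2°/360° ≈ 4.12 days.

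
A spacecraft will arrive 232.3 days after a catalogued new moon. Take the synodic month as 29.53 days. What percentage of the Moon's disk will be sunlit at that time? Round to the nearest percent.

17%

232.3/29.53 = 7.867 lunations, so 7 complete cycles and 25.59 d into the next.
Elongation θ = 360° × 25.59/29.53 ≈ 312.0°.
cos 312.0° = 0.669, so f = (1 − 0.669)/2 = 0.166, so 17%.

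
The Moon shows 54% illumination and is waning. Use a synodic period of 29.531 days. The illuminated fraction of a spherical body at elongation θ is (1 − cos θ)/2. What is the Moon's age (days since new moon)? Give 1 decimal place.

21.8 days

From f = (1 − cos θ)/2: cos θ = 1 − 2×0.54 = -0.080; arccos → 94.6°.
Since the Moon is past full (waning), take the reflex angle: θ = 360° − 94.6° = 265.4°.
At 360°/29.531 d per day, 265.4° corresponds to 21.77 days.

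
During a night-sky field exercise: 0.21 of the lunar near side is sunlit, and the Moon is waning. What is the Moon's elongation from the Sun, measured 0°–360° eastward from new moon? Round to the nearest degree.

Invert f = (1 − cos θ)/2 to get cos θ = 1 − 2(0.21) = 0.580, hence θ₀ = arccos 0.580 = 54.5°.
A waning Moon lies in 180°–360°, so θ = 360° − 54.5° = 305.5°.

305°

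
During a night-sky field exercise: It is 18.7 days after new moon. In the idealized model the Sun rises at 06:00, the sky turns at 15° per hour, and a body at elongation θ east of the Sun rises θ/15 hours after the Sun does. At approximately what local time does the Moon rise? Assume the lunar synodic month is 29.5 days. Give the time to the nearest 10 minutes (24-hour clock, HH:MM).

Elongation θ = 360° × 18.7/29.5 ≈ 228.2°.
The Moon trails the Sun by θ/15 = 228.2/15 ≈ 15.21 hours.
06:00 + 15.214 h ≈ 21:13 → 21:10 to the nearest ten minutes.

21:10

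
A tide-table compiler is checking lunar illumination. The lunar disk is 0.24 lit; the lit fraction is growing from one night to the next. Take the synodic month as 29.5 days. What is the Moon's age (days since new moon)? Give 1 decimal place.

4.8 days

Invert f = (1 − cos θ)/2 to get cos θ = 1 − 2(0.24) = 0.520, hence θ₀ = arccos 0.520 = 58.7°.
Before full moon the principal value applies: θ = 58.7°.
Age = 29.5 × 58.7°/360° ≈ 4.81 days.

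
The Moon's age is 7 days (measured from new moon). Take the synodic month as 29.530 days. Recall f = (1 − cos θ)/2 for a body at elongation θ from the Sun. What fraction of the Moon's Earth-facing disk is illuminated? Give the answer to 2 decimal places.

Phase angle: θ = 360°·(7 d)/(29.530 d) = 85.3°.
cos 85.3° = 0.081, so f = (1 − 0.081)/2 = 0.459.

0.46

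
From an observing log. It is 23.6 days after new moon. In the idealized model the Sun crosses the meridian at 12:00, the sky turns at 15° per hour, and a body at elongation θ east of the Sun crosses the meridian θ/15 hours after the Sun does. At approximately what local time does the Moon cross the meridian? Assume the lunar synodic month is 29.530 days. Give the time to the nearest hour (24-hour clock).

07:00

The Moon has covered 23.6/29.530 of its cycle, so θ ≈ 360° × 23.6/29.530 = 287.7°.
Delay after the Sun = 287.7° / (15°/h) ≈ 19.18 h.
12:00 + 19.18 h ≈ 07:11 → 07:00 to the nearest hour.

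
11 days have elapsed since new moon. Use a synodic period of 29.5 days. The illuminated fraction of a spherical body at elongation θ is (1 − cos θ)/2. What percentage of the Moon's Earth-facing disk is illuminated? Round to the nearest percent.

85%

Elongation θ = 360° × 11/29.5 ≈ 134.2°.
Illuminated fraction = (1 − cos 134.2°)/2 = (1 − (-0.698))/2 ≈ 0.849, so 85%.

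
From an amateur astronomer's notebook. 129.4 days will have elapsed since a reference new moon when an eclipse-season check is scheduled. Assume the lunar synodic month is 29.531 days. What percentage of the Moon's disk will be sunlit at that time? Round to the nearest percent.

129.4 d spans 4 complete synodic months (4 × 29.531 = 118.12 d) plus 11.28 d.
Elongation θ = 360° × 11.28/29.531 ≈ 137.5°.
Illuminated fraction = (1 − cos 137.5°)/2 = (1 − (-0.737))/2 ≈ 0.868, so 87%.

87%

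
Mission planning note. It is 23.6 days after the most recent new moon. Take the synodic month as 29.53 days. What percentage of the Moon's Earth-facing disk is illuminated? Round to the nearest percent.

35%

Phase angle: θ = 360°·(23.6 d)/(29.53 d) = 287.7°.
With cos θ = 0.304, the lit fraction is (1 − 0.304)/2 ≈ 0.348, so 35%.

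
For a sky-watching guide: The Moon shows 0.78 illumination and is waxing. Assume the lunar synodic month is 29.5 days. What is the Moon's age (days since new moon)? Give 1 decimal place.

10.2 days

cos θ = 1 − 2f = -0.560, giving a principal value of 124.1°.
Before full moon the principal value applies: θ = 124.1°.
That fraction of the synodic month is 124.1/360 × 29.5 d ≈ 10.17 d.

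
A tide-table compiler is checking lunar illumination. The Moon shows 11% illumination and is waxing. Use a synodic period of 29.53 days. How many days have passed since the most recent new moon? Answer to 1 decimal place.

cos θ = 1 − 2f = 0.780, giving a principal value of 38.7°.
Before full moon the principal value applies: θ = 38.7°.
At 360°/29.53 d per day, 38.7° corresponds to 3.18 days.

3.2 days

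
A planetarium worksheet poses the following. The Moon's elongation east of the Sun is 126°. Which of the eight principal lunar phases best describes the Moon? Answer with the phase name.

The waxing gibbous sector spans roughly 112°–158°; 126° falls inside it.

waxing gibbous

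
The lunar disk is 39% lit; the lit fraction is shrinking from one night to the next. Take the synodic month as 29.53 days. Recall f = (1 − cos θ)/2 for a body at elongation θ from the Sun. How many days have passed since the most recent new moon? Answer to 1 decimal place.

From f = (1 − cos θ)/2: cos θ = 1 − 2×0.39 = 0.220; arccos → 77.3°.
Waning ⇒ past full, so θ = 360° − 77.3° = 282.7°.
Age = 29.53 × 282.7°/360° ≈ 23.19 days.

23.2 days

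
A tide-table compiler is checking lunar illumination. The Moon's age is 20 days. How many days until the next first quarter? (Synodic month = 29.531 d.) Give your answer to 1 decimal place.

16.9 days

First quarter is 0.25 of the way through the cycle: age 0.25 × 29.531 = 7.383 d.
This lunation's first quarter (7.383 d) has passed, so add one period: 36.914 − 20 = 16.914 days.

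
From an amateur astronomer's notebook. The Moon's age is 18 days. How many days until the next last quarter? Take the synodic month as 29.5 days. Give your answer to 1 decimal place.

4.1 days

Last quarter occurs at elongation 270°, i.e. at age 29.5 × 270/360 = 22.125 d.
So 4.125 days remain (22.125 − 18).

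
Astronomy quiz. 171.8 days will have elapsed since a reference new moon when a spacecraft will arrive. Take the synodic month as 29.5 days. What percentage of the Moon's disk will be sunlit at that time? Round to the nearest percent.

28%

Reduce mod P: 171.8 − 5×29.5 = 24.30 d into the current lunation.
The Moon has covered 24.30/29.5 of its cycle, so θ ≈ 360° × 24.30/29.5 = 296.5°.
Illuminated fraction = (1 − cos 296.5°)/2 = (1 − 0.447)/2 ≈ 0.277, so 28%.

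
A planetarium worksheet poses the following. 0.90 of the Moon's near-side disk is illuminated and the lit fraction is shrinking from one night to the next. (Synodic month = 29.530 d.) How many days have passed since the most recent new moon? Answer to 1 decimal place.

17.8 days

From f = (1 − cos θ)/2: cos θ = 1 − 2×0.90 = -0.800; arccos → 143.1°.
Waning ⇒ past full, so θ = 360° − 143.1° = 216.9°.
That fraction of the synodic month is 216.9/360 × 29.530 d ≈ 17.79 d.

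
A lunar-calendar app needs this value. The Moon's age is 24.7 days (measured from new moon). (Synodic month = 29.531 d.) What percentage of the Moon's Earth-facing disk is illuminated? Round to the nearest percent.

Phase angle: θ = 360°·(24.7 d)/(29.531 d) = 301.1°.
cos 301.1° = 0.517, so f = (1 − 0.517)/2 = 0.242, so 24%.

24%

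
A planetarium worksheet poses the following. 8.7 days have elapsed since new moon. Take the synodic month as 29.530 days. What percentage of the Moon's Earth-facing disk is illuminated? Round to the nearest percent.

64%

The Moon has covered 8.7/29.530 of its cycle, so θ ≈ 360° × 8.7/29.530 = 106.1°.
Illuminated fraction = (1 − cos 106.1°)/2 = (1 − (-0.277))/2 ≈ 0.638, so 64%.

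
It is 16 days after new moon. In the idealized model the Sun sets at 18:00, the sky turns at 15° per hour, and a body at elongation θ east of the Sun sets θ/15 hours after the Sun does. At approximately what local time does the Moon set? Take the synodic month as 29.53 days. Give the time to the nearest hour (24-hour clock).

Elongation θ = 360° × 16/29.53 ≈ 195.1°.
At 15° of sky rotation per hour, 195.1° corresponds to a 13.00 h lag.
18:00 + 13.00 h ≈ 07:00 → 07:00 to the nearest hour.

07:00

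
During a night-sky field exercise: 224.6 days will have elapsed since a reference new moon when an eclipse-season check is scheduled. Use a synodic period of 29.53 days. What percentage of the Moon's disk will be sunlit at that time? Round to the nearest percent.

224.6 d spans 7 complete synodic months (7 × 29.53 = 206.71 d) plus 17.89 d.
Elongation θ = 360° × 17.89/29.53 ≈ 218.1°.
Illuminated fraction = (1 − cos 218.1°)/2 = (1 − (-0.787))/2 ≈ 0.893, so 89%.

89%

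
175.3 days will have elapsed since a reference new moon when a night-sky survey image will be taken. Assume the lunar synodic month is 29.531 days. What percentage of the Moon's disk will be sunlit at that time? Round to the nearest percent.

4%

Reduce mod P: 175.3 − 5×29.531 = 27.65 d into the current lunation.
Elongation θ = 360° × 27.65/29.531 ≈ 337.0°.
With cos θ = 0.921, the lit fraction is (1 − 0.921)/2 ≈ 0.040, so 4%.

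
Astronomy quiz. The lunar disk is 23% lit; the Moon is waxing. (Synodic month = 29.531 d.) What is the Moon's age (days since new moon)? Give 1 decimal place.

4.7 days

From f = (1 − cos θ)/2: cos θ = 1 − 2×0.23 = 0.540; arccos → 57.3°.
The Moon is waxing (0°–180°), so θ = 57.3° directly.
Age = 29.531 × 57.3°/360° ≈ 4.70 days.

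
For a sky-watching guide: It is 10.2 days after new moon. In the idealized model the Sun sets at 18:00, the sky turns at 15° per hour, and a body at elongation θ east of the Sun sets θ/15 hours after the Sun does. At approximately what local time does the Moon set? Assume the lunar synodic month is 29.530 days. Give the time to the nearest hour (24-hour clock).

The Moon has covered 10.2/29.530 of its cycle, so θ ≈ 360° × 10.2/29.530 = 124.3°.
The Moon trails the Sun by θ/15 = 124.3/15 ≈ 8.29 hours.
18:00 + 8.29 h ≈ 02:17 → 02:00 to the nearest hour.

02:00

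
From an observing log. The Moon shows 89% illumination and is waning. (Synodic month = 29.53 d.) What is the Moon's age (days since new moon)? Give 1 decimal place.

17.9 days

Invert f = (1 − cos θ)/2 to get cos θ = 1 − 2(0.89) = -0.780, hence θ₀ = arccos -0.780 = 141.3°.
Since the Moon is past full (waning), take the reflex angle: θ = 360° − 141.3° = 218.7°.
At 360°/29.53 d per day, 218.7° corresponds to 17.94 days.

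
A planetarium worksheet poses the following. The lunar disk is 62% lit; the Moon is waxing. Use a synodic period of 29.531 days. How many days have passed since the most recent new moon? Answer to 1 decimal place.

cos θ = 1 − 2f = -0.240, giving a principal value of 103.9°.
The Moon is waxing (0°–180°), so θ = 103.9° directly.
Age = 29.531 × 103.9°/360° ≈ 8.52 days.

8.5 days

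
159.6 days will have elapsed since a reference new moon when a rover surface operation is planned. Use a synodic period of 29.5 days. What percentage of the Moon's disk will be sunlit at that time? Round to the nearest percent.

159.6 d spans 5 complete synodic months (5 × 29.5 = 147.50 d) plus 12.10 d.
Elongation θ = 360° × 12.10/29.5 ≈ 147.7°.
Illuminated fraction = (1 − cos 147.7°)/2 = (1 − (-0.845))/2 ≈ 0.922, so 92%.

92%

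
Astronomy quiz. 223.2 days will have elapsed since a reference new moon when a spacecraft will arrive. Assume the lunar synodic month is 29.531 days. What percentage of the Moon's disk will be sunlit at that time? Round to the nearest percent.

223.2 d spans 7 complete synodic months (7 × 29.531 = 206.72 d) plus 16.48 d.
Phase angle: θ = 360°·(16.48 d)/(29.531 d) = 200.9°.
With cos θ = (-0.934), the lit fraction is (1 − (-0.934))/2 ≈ 0.967, so 97%.

97%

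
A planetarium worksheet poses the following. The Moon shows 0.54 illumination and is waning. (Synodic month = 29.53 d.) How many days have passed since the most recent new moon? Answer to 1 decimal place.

21.8 days

cos θ = 1 − 2f = -0.080, giving a principal value of 94.6°.
Waning ⇒ past full, so θ = 360° − 94.6° = 265.4°.
That fraction of the synodic month is 265.4/360 × 29.53 d ≈ 21.77 d.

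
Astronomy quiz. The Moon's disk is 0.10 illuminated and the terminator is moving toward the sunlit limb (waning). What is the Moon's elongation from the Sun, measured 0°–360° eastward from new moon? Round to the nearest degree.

Invert f = (1 − cos θ)/2 to get cos θ = 1 − 2(0.10) = 0.800, hence θ₀ = arccos 0.800 = 36.9°.
Since the Moon is past full (waning), take the reflex angle: θ = 360° − 36.9° = 323.1°.

323°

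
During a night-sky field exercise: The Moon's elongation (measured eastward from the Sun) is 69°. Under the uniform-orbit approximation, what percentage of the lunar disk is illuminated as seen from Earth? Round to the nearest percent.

Half-versine of 69°: (1 − 0.358)/2 = 0.321, i.e. 32%.

32%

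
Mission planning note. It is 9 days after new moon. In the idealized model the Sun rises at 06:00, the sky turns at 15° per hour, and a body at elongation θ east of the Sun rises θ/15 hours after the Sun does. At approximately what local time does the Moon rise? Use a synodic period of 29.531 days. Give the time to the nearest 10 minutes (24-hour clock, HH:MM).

Phase angle: θ = 360°·(9 d)/(29.531 d) = 109.7°.
Delay after the Sun = 109.7° / (15°/h) ≈ 7.31 h.
06:00 + 7.314 h ≈ 13:19 → 13:20 to the nearest ten minutes.

13:20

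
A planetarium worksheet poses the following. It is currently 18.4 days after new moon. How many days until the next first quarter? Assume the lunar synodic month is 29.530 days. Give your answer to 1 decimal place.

First quarter occurs at elongation 90°, i.e. at age 29.530 × 90/360 = 7.383 d.
Already past this cycle's first quarter; the next is at 7.383 + 29.530 = 36.913 d, so 36.913 − 18.4 = 18.513 days.

18.5 days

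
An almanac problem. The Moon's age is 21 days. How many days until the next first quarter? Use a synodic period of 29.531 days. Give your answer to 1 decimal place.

15.9 days

First quarter occurs at elongation 90°, i.e. at age 29.531 × 90/360 = 7.383 d.
Already past this cycle's first quarter; the next is at 7.383 + 29.531 = 36.914 d, so 36.914 − 21 = 15.914 days.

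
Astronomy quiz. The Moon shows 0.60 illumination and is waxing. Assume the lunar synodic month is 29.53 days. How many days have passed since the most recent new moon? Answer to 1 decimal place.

8.3 days

Invert f = (1 − cos θ)/2 to get cos θ = 1 − 2(0.60) = -0.200, hence θ₀ = arccos -0.200 = 101.5°.
Waxing ⇒ before full, so θ = 101.5°.
That fraction of the synodic month is 101.5/360 × 29.53 d ≈ 8.33 d.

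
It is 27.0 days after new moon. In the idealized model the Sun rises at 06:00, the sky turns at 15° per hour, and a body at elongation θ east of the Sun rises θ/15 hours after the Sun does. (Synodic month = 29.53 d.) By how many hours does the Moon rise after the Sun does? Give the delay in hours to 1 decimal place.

The Moon has covered 27.0/29.53 of its cycle, so θ ≈ 360° × 27.0/29.53 = 329.2°.
Delay after the Sun = 329.2° / (15°/h) ≈ 21.94 h.
So the Moon rises 21.94 h after the Sun.

21.9 h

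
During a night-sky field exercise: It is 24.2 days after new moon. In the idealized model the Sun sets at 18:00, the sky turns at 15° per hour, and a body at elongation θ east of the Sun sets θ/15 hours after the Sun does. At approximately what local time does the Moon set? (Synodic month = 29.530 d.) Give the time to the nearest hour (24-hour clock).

Phase angle: θ = 360°·(24.2 d)/(29.530 d) = 295.0°.
Delay after the Sun = 295.0° / (15°/h) ≈ 19.67 h.
18:00 + 19.67 h ≈ 13:40 → 14:00 to the nearest hour.

14:00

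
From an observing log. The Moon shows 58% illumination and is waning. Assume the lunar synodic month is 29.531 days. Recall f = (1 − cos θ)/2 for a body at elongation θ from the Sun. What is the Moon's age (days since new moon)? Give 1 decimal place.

21.4 days

cos θ = 1 − 2f = -0.160, giving a principal value of 99.2°.
Since the Moon is past full (waning), take the reflex angle: θ = 360° − 99.2° = 260.8°.
That fraction of the synodic month is 260.8/360 × 29.531 d ≈ 21.39 d.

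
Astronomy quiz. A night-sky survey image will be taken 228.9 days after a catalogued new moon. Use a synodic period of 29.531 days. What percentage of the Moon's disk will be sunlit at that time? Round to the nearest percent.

50%

Reduce mod P: 228.9 − 7×29.531 = 22.18 d into the current lunation.
Phase angle: θ = 360°·(22.18 d)/(29.531 d) = 270.4°.
With cos θ = 0.007, the lit fraction is (1 − 0.007)/2 ≈ 0.496, so 50%.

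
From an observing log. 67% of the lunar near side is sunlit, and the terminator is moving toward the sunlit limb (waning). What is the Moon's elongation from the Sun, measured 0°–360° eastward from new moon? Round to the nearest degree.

250°

Invert f = (1 − cos θ)/2 to get cos θ = 1 − 2(0.67) = -0.340, hence θ₀ = arccos -0.340 = 109.9°.
A waning Moon lies in 180°–360°, so θ = 360° − 109.9° = 250.1°.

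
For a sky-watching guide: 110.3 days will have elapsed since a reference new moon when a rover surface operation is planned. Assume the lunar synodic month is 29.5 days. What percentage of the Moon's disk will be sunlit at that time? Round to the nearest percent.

Reduce mod P: 110.3 − 3×29.5 = 21.80 d into the current lunation.
Phase angle: θ = 360°·(21.80 d)/(29.5 d) = 266.0°.
Illuminated fraction = (1 − cos 266.0°)/2 = (1 − (-0.069))/2 ≈ 0.535, so 53%.

53%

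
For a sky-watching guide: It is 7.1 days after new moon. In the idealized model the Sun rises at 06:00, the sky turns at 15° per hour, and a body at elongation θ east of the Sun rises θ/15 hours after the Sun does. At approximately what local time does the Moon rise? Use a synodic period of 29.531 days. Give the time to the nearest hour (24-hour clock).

The Moon has covered 7.1/29.531 of its cycle, so θ ≈ 360° × 7.1/29.531 = 86.6°.
At 15° of sky rotation per hour, 86.6° corresponds to a 5.77 h lag.
06:00 + 5.77 h ≈ 11:46 → 12:00 to the nearest hour.

12:00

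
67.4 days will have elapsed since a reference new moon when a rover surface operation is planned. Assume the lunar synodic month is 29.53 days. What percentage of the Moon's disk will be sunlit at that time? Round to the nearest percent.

67.4 d spans 2 complete synodic months (2 × 29.53 = 59.06 d) plus 8.34 d.
Elongation θ = 360° × 8.34/29.53 ≈ 101.7°.
cos 101.7° = (-0.202), so f = (1 − (-0.202))/2 = 0.601, so 60%.

60%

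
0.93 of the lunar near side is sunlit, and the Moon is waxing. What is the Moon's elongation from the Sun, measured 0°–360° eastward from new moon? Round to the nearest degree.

149°

From f = (1 − cos θ)/2: cos θ = 1 − 2×0.93 = -0.860; arccos → 149.3°.
Waxing ⇒ before full, so θ = 149.3°.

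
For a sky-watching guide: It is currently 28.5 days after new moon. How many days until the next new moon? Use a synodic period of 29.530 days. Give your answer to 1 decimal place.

1.0 days

One full lunation from the last new moon is 29.530 d; remaining = 29.530 − 28.5 = 1.030 d.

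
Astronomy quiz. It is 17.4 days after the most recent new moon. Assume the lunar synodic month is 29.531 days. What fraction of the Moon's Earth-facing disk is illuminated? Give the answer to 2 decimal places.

Phase angle: θ = 360°·(17.4 d)/(29.531 d) = 212.1°.
Illuminated fraction = (1 − cos 212.1°)/2 = (1 − (-0.847))/2 ≈ 0.923.

0.92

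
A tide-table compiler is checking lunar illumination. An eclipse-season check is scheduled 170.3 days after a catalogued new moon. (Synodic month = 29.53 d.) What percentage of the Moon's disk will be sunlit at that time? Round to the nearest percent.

170.3/29.53 = 5.767 lunations, so 5 complete cycles and 22.65 d into the next.
Phase angle: θ = 360°·(22.65 d)/(29.53 d) = 276.1°.
Illuminated fraction = (1 − cos 276.1°)/2 = (1 − 0.107)/2 ≈ 0.447, so 45%.

45%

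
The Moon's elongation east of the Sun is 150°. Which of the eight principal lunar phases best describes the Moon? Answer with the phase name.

150° lies in the waxing gibbous sector of the 8-phase cycle.

waxing gibbous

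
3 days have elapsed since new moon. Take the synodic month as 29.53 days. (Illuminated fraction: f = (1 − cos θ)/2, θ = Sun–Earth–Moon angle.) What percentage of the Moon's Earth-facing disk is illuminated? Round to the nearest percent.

Phase angle: θ = 360°·(3 d)/(29.53 d) = 36.6°.
cos 36.6° = 0.803, so f = (1 − 0.803)/2 = 0.098, so 10%.

10%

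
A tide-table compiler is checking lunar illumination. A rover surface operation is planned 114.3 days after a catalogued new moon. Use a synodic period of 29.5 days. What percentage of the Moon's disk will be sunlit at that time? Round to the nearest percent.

114.3/29.5 = 3.875 lunations, so 3 complete cycles and 25.80 d into the next.
Elongation θ = 360° × 25.80/29.5 ≈ 314.8°.
cos 314.8° = 0.705, so f = (1 − 0.705)/2 = 0.147, so 15%.

15%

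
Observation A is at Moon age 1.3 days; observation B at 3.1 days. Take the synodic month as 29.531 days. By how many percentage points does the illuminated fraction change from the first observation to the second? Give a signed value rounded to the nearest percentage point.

First observation: θ = 360°·1.3/29.531 = 15.8°, so f = 0.019.
Second observation: θ = 37.8°, f = 0.105.
Δf = 0.105 − 0.019 = +0.086, i.e. +9 pp.

+9 percentage points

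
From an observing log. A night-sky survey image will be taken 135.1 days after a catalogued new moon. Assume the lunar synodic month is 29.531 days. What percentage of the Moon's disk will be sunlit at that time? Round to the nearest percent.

Reduce mod P: 135.1 − 4×29.531 = 16.98 d into the current lunation.
The Moon has covered 16.98/29.531 of its cycle, so θ ≈ 360° × 16.98/29.531 = 206.9°.
Illuminated fraction = (1 − cos 206.9°)/2 = (1 − (-0.891))/2 ≈ 0.946, so 95%.

95%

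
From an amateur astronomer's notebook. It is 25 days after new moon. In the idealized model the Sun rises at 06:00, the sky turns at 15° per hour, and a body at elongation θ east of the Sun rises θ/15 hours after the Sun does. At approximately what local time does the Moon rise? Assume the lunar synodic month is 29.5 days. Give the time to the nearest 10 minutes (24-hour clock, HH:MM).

Elongation θ = 360° × 25/29.5 ≈ 305.1°.
Delay after the Sun = 305.1° / (15°/h) ≈ 20.34 h.
06:00 + 20.339 h ≈ 02:20 → 02:20 to the nearest ten minutes.

02:20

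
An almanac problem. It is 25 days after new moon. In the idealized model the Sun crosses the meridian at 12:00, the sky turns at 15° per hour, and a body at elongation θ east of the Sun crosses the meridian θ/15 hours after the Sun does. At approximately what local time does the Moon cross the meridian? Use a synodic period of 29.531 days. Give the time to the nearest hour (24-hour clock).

The Moon has covered 25/29.531 of its cycle, so θ ≈ 360° × 25/29.531 = 304.8°.
The Moon trails the Sun by θ/15 = 304.8/15 ≈ 20.32 hours.
12:00 + 20.32 h ≈ 08:19 → 08:00 to the nearest hour.

08:00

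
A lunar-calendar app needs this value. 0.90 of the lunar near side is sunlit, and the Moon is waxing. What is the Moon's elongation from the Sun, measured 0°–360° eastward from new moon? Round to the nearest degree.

143°

cos θ = 1 − 2f = -0.800, giving a principal value of 143.1°.
The Moon is waxing (0°–180°), so θ = 143.1° directly.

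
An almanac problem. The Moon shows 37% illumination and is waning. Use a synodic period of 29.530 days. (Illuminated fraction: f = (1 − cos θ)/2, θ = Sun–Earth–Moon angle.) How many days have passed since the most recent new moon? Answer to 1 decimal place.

Invert f = (1 − cos θ)/2 to get cos θ = 1 − 2(0.37) = 0.260, hence θ₀ = arccos 0.260 = 74.9°.
Since the Moon is past full (waning), take the reflex angle: θ = 360° − 74.9° = 285.1°.
That fraction of the synodic month is 285.1/360 × 29.530 d ≈ 23.38 d.

23.4 days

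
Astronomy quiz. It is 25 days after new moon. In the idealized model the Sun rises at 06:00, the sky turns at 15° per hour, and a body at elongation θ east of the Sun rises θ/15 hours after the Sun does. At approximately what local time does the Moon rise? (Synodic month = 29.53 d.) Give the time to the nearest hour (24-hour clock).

Elongation θ = 360° × 25/29.53 ≈ 304.8°.
At 15° of sky rotation per hour, 304.8° corresponds to a 20.32 h lag.
06:00 + 20.32 h ≈ 02:19 → 02:00 to the nearest hour.

02:00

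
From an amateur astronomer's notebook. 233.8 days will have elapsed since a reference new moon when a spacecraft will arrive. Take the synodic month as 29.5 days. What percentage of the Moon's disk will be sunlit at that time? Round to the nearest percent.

233.8 d spans 7 complete synodic months (7 × 29.5 = 206.50 d) plus 27.30 d.
Elongation θ = 360° × 27.30/29.5 ≈ 333.2°.
With cos θ = 0.892, the lit fraction is (1 − 0.892)/2 ≈ 0.054, so 5%.

5%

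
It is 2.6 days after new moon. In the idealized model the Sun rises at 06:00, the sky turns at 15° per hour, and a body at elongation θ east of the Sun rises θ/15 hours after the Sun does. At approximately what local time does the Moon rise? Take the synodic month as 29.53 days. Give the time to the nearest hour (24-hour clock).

08:00

Phase angle: θ = 360°·(2.6 d)/(29.53 d) = 31.7°.
The Moon trails the Sun by θ/15 = 31.7/15 ≈ 2.11 hours.
06:00 + 2.11 h ≈ 08:07 → 08:00 to the nearest hour.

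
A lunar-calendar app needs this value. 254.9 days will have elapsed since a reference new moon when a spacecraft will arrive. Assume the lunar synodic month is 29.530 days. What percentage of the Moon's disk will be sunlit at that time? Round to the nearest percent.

254.9 d spans 8 complete synodic months (8 × 29.530 = 236.24 d) plus 18.66 d.
Phase angle: θ = 360°·(18.66 d)/(29.530 d) = 227.5°.
Illuminated fraction = (1 − cos 227.5°)/2 = (1 − (-0.676))/2 ≈ 0.838, so 84%.

84%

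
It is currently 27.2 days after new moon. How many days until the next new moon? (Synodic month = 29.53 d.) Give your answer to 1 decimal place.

2.3 days

One full lunation from the last new moon is 29.53 d; remaining = 29.53 − 27.2 = 2.330 d.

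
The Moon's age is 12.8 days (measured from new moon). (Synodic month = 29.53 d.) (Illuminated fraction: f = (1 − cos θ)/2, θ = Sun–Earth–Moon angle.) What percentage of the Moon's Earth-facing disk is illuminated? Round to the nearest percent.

Elongation θ = 360° × 12.8/29.53 ≈ 156.0°.
Illuminated fraction = (1 − cos 156.0°)/2 = (1 − (-0.914))/2 ≈ 0.957, so 96%.

96%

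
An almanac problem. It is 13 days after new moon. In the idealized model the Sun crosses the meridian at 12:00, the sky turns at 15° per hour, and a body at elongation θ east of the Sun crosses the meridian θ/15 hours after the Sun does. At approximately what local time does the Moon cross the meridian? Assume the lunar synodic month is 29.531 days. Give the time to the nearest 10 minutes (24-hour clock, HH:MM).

22:30

Phase angle: θ = 360°·(13 d)/(29.531 d) = 158.5°.
The Moon trails the Sun by θ/15 = 158.5/15 ≈ 10.57 hours.
12:00 + 10.565 h ≈ 22:34 → 22:30 to the nearest ten minutes.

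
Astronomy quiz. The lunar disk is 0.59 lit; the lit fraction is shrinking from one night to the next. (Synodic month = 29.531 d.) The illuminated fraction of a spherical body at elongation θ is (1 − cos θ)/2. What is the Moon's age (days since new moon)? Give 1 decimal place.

cos θ = 1 − 2f = -0.180, giving a principal value of 100.4°.
A waning Moon lies in 180°–360°, so θ = 360° − 100.4° = 259.6°.
Age = 29.531 × 259.6°/360° ≈ 21.30 days.

21.3 days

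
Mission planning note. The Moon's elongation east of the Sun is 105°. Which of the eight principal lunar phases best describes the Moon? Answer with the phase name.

first quarter

105° lies in the first quarter sector of the 8-phase cycle.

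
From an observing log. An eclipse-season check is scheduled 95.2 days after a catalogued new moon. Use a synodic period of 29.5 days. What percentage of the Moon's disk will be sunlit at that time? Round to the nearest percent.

Reduce mod P: 95.2 − 3×29.5 = 6.70 d into the current lunation.
Elongation θ = 360° × 6.70/29.5 ≈ 81.8°.
cos 81.8° = 0.143, so f = (1 − 0.143)/2 = 0.428, so 43%.

43%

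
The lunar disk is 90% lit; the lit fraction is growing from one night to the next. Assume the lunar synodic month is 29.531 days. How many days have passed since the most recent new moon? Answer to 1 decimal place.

11.7 days

From f = (1 − cos θ)/2: cos θ = 1 − 2×0.90 = -0.800; arccos → 143.1°.
The Moon is waxing (0°–180°), so θ = 143.1° directly.
Age = 29.531 × 143.1°/360° ≈ 11.74 days.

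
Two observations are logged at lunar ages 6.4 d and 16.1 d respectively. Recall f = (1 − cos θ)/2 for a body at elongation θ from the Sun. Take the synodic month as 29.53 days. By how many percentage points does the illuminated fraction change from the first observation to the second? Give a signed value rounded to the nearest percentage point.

+58 pp

First observation: θ = 360°·6.4/29.53 = 78.0°, so f = 0.396.
Second observation: θ = 196.3°, f = 0.980.
Δf = 0.980 − 0.396 = +0.584, i.e. +58 pp.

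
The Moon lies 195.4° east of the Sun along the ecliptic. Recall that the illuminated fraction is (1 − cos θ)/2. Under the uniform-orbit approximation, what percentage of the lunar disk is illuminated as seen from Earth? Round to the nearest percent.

98%

Half-versine of 195.4°: (1 − (-0.964))/2 = 0.982, i.e. 98%.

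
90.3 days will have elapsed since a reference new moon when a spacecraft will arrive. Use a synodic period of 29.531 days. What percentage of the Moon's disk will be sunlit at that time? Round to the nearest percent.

3%

90.3/29.531 = 3.058 lunations, so 3 complete cycles and 1.71 d into the next.
The Moon has covered 1.71/29.531 of its cycle, so θ ≈ 360° × 1.71/29.531 = 20.8°.
Illuminated fraction = (1 − cos 20.8°)/2 = (1 − 0.935)/2 ≈ 0.033, so 3%.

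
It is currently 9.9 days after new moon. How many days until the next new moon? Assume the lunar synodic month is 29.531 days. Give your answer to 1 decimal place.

One full lunation from the last new moon is 29.531 d; remaining = 29.531 − 9.9 = 19.631 d.

19.6 days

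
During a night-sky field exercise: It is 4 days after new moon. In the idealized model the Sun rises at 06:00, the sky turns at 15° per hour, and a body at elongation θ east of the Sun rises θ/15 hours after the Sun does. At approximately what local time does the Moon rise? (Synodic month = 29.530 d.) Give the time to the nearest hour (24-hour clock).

09:00

Phase angle: θ = 360°·(4 d)/(29.530 d) = 48.8°.
At 15° of sky rotation per hour, 48.8° corresponds to a 3.25 h lag.
06:00 + 3.25 h ≈ 09:15 → 09:00 to the nearest hour.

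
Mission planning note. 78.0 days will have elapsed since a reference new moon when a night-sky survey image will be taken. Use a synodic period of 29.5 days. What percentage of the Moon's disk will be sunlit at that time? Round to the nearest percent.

81%

78.0/29.5 = 2.644 lunations, so 2 complete cycles and 19.00 d into the next.
The Moon has covered 19.00/29.5 of its cycle, so θ ≈ 360° × 19.00/29.5 = 231.9°.
With cos θ = (-0.618), the lit fraction is (1 − (-0.618))/2 ≈ 0.809, so 81%.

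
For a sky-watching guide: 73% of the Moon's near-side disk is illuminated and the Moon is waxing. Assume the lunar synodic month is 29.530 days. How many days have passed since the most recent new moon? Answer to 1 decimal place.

cos θ = 1 − 2f = -0.460, giving a principal value of 117.4°.
Waxing ⇒ before full, so θ = 117.4°.
At 360°/29.530 d per day, 117.4° corresponds to 9.63 days.

9.6 days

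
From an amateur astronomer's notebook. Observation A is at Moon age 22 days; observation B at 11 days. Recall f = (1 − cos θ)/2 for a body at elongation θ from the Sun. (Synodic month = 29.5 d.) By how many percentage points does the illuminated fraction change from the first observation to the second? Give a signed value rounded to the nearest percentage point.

θ₁ = 360° × 22/29.5 = 268.5°, f₁ = (1 − cos θ₁)/2 = 0.513.
θ₂ = 360° × 11/29.5 = 134.2°, f₂ = (1 − cos θ₂)/2 = 0.849.
Change = f₂ − f₁ = +0.336 → +34 percentage points.

+34 pp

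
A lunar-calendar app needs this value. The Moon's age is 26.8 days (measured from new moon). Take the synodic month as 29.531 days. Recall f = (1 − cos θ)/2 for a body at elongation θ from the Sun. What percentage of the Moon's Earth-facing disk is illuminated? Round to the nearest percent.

8%

Elongation θ = 360° × 26.8/29.531 ≈ 326.7°.
cos 326.7° = 0.836, so f = (1 − 0.836)/2 = 0.082, so 8%.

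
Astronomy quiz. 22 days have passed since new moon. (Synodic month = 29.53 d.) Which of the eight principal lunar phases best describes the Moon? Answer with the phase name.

At 22/29.53 of the cycle, θ ≈ 268° — the last quarter range.

last quarter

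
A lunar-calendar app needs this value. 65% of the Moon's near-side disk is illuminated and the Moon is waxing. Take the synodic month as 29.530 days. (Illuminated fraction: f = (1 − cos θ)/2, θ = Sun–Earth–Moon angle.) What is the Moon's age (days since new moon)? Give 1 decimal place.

Invert f = (1 − cos θ)/2 to get cos θ = 1 − 2(0.65) = -0.300, hence θ₀ = arccos -0.300 = 107.5°.
Before full moon the principal value applies: θ = 107.5°.
That fraction of the synodic month is 107.5/360 × 29.530 d ≈ 8.81 d.

8.8 days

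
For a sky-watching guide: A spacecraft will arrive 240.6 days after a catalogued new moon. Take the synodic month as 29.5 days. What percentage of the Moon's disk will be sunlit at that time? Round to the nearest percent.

22%

Reduce mod P: 240.6 − 8×29.5 = 4.60 d into the current lunation.
Elongation θ = 360° × 4.60/29.5 ≈ 56.1°.
With cos θ = 0.557, the lit fraction is (1 − 0.557)/2 ≈ 0.221, so 22%.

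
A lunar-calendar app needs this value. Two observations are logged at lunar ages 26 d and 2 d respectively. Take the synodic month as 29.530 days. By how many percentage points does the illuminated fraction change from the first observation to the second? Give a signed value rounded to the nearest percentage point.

First observation: θ = 360°·26/29.530 = 317.0°, so f = 0.135.
Second observation: θ = 24.4°, f = 0.045.
Δf = 0.045 − 0.135 = -0.090, i.e. -9 pp.

-9 pp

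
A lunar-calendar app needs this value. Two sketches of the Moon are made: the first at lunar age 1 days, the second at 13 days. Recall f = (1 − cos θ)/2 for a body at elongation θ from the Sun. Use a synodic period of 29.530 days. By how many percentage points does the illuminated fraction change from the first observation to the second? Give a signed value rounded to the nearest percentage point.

+95 percentage points

First observation: θ = 360°·1/29.530 = 12.2°, so f = 0.011.
Second observation: θ = 158.5°, f = 0.965.
Δf = 0.965 − 0.011 = +0.954, i.e. +95 pp.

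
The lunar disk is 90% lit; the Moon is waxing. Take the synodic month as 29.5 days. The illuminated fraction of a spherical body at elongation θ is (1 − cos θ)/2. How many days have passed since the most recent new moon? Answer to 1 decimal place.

Invert f = (1 − cos θ)/2 to get cos θ = 1 − 2(0.90) = -0.800, hence θ₀ = arccos -0.800 = 143.1°.
Waxing ⇒ before full, so θ = 143.1°.
That fraction of the synodic month is 143.1/360 × 29.5 d ≈ 11.73 d.

11.7 days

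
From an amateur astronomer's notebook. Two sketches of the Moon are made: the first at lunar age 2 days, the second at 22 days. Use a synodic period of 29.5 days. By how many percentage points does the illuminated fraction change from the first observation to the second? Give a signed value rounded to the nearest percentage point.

+47 pp

θ₁ = 360° × 2/29.5 = 24.4°, f₁ = (1 − cos θ₁)/2 = 0.045.
θ₂ = 360° × 22/29.5 = 268.5°, f₂ = (1 − cos θ₂)/2 = 0.513.
Change = f₂ − f₁ = +0.469 → +47 percentage points.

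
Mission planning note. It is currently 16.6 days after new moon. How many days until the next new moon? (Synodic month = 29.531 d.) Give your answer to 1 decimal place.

12.9 days

The next new moon completes the synodic month: 29.531 − 16.6 = 12.931 days.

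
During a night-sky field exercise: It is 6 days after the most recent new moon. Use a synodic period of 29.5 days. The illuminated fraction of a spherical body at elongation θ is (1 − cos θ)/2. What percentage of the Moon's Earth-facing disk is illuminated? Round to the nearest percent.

36%

The Moon has covered 6/29.5 of its cycle, so θ ≈ 360° × 6/29.5 = 73.2°.
Illuminated fraction = (1 − cos 73.2°)/2 = (1 − 0.289)/2 ≈ 0.356, so 36%.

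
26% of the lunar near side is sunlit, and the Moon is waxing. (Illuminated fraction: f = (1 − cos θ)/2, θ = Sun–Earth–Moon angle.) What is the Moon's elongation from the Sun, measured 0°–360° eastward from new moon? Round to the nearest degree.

61°

Invert f = (1 − cos θ)/2 to get cos θ = 1 − 2(0.26) = 0.480, hence θ₀ = arccos 0.480 = 61.3°.
Before full moon the principal value applies: θ = 61.3°.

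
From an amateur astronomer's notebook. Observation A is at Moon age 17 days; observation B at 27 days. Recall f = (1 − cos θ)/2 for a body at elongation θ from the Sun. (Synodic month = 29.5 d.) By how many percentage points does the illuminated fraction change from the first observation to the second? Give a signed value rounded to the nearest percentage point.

-87 percentage points

First observation: θ = 360°·17/29.5 = 207.5°, so f = 0.944.
Second observation: θ = 329.5°, f = 0.069.
Δf = 0.069 − 0.944 = -0.874, i.e. -87 pp.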